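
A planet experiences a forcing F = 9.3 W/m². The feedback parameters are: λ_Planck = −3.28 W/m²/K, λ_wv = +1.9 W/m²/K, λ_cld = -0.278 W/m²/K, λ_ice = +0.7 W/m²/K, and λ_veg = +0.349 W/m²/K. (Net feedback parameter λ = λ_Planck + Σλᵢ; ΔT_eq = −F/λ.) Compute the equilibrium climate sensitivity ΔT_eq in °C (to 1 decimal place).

15.3 °C

Net feedback parameter λ = (−3.28) + (+1.9) + (-0.278) + (+0.7) + (+0.349) = -0.609 W/m²/K.
ΔT = −F/λ = −9.3/(-0.609) = 15.3 °C.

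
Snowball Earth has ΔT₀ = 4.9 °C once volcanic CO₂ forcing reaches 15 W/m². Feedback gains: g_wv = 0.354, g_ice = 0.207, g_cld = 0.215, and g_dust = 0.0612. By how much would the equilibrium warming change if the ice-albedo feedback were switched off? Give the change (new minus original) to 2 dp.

-16.85 °C

Original: g = 0.8372, ΔT = 4.9/(1−0.8372) = 30.0983 °C.
Without ice-albedo: g' = 0.6302, ΔT' = 4.9/(1−0.6302) = 13.2504 °C.
Change = 13.2504 − 30.0983 = -16.85 °C.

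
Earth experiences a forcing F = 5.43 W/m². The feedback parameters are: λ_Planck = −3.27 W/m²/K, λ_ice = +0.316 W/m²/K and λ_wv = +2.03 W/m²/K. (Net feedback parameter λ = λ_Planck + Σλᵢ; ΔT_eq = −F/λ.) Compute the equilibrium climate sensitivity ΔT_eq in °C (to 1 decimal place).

5.9 °C

Net feedback parameter λ = (−3.27) + (+0.316) + (+2.03) = -0.924 W/m²/K.
ΔT = −F/λ = −5.43/(-0.924) = 5.9 °C.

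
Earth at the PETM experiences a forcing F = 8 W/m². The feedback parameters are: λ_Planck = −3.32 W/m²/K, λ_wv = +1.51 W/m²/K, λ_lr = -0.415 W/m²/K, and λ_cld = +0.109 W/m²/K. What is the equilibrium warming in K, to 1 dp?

Net feedback parameter λ = (−3.32) + (+1.51) + (-0.415) + (+0.109) = -2.116 W/m²/K.
ΔT = −F/λ = −8/(-2.116) = 3.8 K.

3.8 K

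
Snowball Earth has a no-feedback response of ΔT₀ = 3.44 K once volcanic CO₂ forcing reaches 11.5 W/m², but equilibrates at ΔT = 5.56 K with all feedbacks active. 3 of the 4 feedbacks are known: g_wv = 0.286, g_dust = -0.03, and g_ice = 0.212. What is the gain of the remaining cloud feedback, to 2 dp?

Amplification A = ΔT/ΔT₀ = 5.56/3.44 = 1.616.
Total gain g = 1 − 1/A = 1 − 1/1.616 = 0.3812.
Known gains sum to 0.286 − 0.03 + 0.212 = 0.468.
g_cld = 0.3812 − 0.468 = -0.09.

-0.09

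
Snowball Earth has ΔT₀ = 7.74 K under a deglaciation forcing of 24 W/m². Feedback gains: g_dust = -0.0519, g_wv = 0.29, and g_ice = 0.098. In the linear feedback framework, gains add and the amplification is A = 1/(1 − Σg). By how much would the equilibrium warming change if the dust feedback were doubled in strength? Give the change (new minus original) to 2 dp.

Original: g = 0.3361, ΔT = 7.74/(1−0.3361) = 11.6584 K.
With doubled dust: g' = 0.2842, ΔT' = 7.74/(1−0.2842) = 10.8131 K.
Change = 10.8131 − 11.6584 = -0.85 K.

-0.85 K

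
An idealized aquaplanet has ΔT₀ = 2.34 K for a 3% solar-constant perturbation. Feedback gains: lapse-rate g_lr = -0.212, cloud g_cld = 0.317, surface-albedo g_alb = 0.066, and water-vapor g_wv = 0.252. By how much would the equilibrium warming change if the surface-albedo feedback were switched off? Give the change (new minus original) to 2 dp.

-0.42 K

Original: g = 0.423, ΔT = 2.34/(1−0.423) = 4.0555 K.
Without surface-albedo: g' = 0.357, ΔT' = 2.34/(1−0.357) = 3.6392 K.
Change = 3.6392 − 4.0555 = -0.42 K.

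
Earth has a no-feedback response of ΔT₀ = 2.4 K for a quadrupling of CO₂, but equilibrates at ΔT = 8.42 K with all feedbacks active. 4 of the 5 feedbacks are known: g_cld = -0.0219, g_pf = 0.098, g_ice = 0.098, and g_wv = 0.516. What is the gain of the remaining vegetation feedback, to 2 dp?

0.02

Amplification A = ΔT/ΔT₀ = 8.42/2.4 = 3.508.
Total gain g = 1 − 1/A = 1 − 1/3.508 = 0.7149.
Known gains sum to -0.0219 + 0.098 + 0.098 + 0.516 = 0.6901.
g_veg = 0.7149 − 0.6901 = 0.02.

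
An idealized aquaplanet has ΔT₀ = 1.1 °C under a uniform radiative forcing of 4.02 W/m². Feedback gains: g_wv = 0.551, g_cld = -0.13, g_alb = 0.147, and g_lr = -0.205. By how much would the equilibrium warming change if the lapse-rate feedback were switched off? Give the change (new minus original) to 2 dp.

Original: g = 0.363, ΔT = 1.1/(1−0.363) = 1.7268 °C.
Without lapse-rate: g' = 0.568, ΔT' = 1.1/(1−0.568) = 2.5463 °C.
Change = 2.5463 − 1.7268 = 0.82 °C.

0.82 °C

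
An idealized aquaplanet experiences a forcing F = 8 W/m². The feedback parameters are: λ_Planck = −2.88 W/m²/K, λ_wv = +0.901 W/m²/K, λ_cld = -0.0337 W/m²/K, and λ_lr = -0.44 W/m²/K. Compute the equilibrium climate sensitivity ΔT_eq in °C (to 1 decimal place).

Net feedback parameter λ = (−2.88) + (+0.901) + (-0.0337) + (-0.44) = -2.4527 W/m²/K.
ΔT = −F/λ = −8/(-2.4527) = 3.3 °C.

3.3 °C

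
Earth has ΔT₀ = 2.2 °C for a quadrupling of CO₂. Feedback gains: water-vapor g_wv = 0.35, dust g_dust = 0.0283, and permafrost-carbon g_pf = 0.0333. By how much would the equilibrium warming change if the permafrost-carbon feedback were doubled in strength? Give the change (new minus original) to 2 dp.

0.22 °C

Original: g = 0.4116, ΔT = 2.2/(1−0.4116) = 3.7390 °C.
With doubled permafrost-carbon: g' = 0.4449, ΔT' = 2.2/(1−0.4449) = 3.9632 °C.
Change = 3.9632 − 3.7390 = 0.22 °C.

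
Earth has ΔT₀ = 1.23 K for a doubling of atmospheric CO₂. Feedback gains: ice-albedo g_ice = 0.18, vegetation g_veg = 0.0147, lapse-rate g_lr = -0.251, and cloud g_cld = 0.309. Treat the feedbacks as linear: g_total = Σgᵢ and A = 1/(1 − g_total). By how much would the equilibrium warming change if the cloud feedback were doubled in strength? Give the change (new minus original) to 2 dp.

Original: g = 0.2527, ΔT = 1.23/(1−0.2527) = 1.6459 K.
With doubled cloud: g' = 0.5617, ΔT' = 1.23/(1−0.5617) = 2.8063 K.
Change = 2.8063 − 1.6459 = 1.16 K.

1.16 K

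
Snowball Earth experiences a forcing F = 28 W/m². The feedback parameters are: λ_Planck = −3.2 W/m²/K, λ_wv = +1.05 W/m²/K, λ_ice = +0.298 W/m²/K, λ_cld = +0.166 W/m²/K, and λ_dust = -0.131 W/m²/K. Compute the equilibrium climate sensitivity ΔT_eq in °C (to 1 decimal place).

Net feedback parameter λ = (−3.2) + (+1.05) + (+0.298) + (+0.166) + (-0.131) = -1.817 W/m²/K.
ΔT = −F/λ = −28/(-1.817) = 15.4 °C.

15.4 °C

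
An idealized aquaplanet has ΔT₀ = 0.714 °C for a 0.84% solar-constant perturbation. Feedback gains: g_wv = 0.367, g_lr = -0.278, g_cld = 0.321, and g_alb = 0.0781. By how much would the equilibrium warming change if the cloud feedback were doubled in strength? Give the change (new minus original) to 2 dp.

2.35 °C

Original: g = 0.4881, ΔT = 0.714/(1−0.4881) = 1.3948 °C.
With doubled cloud: g' = 0.8091, ΔT' = 0.714/(1−0.8091) = 3.7402 °C.
Change = 3.7402 − 1.3948 = 2.35 °C.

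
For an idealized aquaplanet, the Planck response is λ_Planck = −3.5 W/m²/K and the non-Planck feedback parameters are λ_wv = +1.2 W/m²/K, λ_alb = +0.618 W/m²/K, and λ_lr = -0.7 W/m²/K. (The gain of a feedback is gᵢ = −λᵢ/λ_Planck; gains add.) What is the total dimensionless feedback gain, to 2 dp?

Convert to gains: g_wv = 1.2/3.5 = 0.3429; g_alb = 0.618/3.5 = 0.1766; g_lr = -0.7/3.5 = -0.2.
Total gain g = 0.3195.

0.32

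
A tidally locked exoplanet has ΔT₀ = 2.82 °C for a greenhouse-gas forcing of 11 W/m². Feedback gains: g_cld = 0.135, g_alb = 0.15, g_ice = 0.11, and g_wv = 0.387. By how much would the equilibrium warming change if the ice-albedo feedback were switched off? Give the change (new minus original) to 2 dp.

-4.34 °C

Original: g = 0.782, ΔT = 2.82/(1−0.782) = 12.9358 °C.
Without ice-albedo: g' = 0.672, ΔT' = 2.82/(1−0.672) = 8.5976 °C.
Change = 8.5976 − 12.9358 = -4.34 °C.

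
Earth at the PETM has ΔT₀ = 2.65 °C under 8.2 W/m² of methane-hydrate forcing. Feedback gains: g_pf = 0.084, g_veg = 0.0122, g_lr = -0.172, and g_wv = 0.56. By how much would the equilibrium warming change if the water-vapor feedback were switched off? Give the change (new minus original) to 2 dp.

-2.67 °C

Original: g = 0.4842, ΔT = 2.65/(1−0.4842) = 5.1377 °C.
Without water-vapor: g' = -0.0758, ΔT' = 2.65/(1+0.0758) = 2.4633 °C.
Change = 2.4633 − 5.1377 = -2.67 °C.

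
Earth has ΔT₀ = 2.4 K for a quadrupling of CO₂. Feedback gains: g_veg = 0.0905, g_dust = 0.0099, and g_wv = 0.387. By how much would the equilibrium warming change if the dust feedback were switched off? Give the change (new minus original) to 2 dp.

-0.09 K

Original: g = 0.4874, ΔT = 2.4/(1−0.4874) = 4.6820 K.
Without dust: g' = 0.4775, ΔT' = 2.4/(1−0.4775) = 4.5933 K.
Change = 4.5933 − 4.6820 = -0.09 K.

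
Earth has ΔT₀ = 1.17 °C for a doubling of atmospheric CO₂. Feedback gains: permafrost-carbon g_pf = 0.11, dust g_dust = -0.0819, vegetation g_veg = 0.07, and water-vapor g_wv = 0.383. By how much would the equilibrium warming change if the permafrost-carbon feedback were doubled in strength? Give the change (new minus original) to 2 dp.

Original: g = 0.4811, ΔT = 1.17/(1−0.4811) = 2.2548 °C.
With doubled permafrost-carbon: g' = 0.5911, ΔT' = 1.17/(1−0.5911) = 2.8613 °C.
Change = 2.8613 − 2.2548 = 0.61 °C.

0.61 °C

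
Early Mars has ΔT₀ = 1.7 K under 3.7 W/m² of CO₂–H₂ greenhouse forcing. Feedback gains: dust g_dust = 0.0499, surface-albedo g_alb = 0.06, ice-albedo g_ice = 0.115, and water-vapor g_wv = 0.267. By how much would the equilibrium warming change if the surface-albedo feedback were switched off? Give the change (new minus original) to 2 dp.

Original: g = 0.4919, ΔT = 1.7/(1−0.4919) = 3.3458 K.
Without surface-albedo: g' = 0.4319, ΔT' = 1.7/(1−0.4319) = 2.9924 K.
Change = 2.9924 − 3.3458 = -0.35 K.

-0.35 K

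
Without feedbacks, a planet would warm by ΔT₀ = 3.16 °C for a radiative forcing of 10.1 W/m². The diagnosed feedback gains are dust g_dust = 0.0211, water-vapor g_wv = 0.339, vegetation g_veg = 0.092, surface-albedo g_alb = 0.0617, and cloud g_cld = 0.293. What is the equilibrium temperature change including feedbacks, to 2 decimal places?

16.36 °C

Total gain g = 0.0211 + 0.339 + 0.092 + 0.0617 + 0.293 = 0.8068.
Amplification A = 1/(1 − 0.8068) = 5.176.
ΔT = 3.16 × 5.176 = 16.36 °C.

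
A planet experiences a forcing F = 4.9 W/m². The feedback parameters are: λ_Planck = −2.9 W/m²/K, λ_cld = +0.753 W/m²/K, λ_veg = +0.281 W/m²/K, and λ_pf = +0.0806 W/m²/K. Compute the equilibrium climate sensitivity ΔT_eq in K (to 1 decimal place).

Net feedback parameter λ = (−2.9) + (+0.753) + (+0.281) + (+0.0806) = -1.7854 W/m²/K.
ΔT = −F/λ = −4.9/(-1.7854) = 2.7 K.

2.7 K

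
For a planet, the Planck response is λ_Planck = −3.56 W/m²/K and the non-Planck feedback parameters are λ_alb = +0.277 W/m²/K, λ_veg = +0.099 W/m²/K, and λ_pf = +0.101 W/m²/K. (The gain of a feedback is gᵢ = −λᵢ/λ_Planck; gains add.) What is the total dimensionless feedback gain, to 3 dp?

0.134

Convert to gains: g_alb = 0.277/3.56 = 0.07781; g_veg = 0.099/3.56 = 0.02781; g_pf = 0.101/3.56 = 0.02837.
Total gain g = 0.13399.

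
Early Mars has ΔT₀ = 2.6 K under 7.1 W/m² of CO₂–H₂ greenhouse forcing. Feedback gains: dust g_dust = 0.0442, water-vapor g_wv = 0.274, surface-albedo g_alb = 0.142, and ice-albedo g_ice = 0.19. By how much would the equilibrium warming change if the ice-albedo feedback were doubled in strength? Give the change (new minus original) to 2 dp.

8.84 K

Original: g = 0.6502, ΔT = 2.6/(1−0.6502) = 7.4328 K.
With doubled ice-albedo: g' = 0.8402, ΔT' = 2.6/(1−0.8402) = 16.2703 K.
Change = 16.2703 − 7.4328 = 8.84 K.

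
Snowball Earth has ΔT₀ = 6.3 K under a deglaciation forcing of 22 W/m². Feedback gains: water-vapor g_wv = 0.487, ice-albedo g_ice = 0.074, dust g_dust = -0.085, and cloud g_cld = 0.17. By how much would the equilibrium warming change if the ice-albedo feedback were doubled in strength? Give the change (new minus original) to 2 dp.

4.70 K

Original: g = 0.646, ΔT = 6.3/(1−0.646) = 17.7966 K.
With doubled ice-albedo: g' = 0.72, ΔT' = 6.3/(1−0.72) = 22.5000 K.
Change = 22.5000 − 17.7966 = 4.70 K.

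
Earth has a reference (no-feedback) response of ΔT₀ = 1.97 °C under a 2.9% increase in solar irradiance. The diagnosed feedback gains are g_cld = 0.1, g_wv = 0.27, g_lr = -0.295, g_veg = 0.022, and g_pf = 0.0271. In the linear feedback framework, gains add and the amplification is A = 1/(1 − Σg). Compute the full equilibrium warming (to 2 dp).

Total gain g = 0.1 + 0.27 − 0.295 + 0.022 + 0.0271 = 0.1241.
Amplification A = 1/(1 − 0.1241) = 1.142.
ΔT = 1.97 × 1.142 = 2.25 °C.

2.25 °C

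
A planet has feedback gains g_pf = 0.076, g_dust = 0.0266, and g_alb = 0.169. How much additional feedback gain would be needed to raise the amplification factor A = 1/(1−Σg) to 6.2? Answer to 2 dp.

Current total gain = 0.2716.
Target gain for A = 6.2: g* = 1 − 1/6.2 = 0.8387.
Additional gain needed = 0.8387 − 0.2716 = 0.57.

0.57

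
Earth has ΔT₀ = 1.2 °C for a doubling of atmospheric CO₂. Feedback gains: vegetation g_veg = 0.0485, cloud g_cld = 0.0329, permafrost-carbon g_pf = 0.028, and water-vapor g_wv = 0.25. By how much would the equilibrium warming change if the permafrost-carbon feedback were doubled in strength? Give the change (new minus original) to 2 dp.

0.09 °C

Original: g = 0.3594, ΔT = 1.2/(1−0.3594) = 1.8732 °C.
With doubled permafrost-carbon: g' = 0.3874, ΔT' = 1.2/(1−0.3874) = 1.9589 °C.
Change = 1.9589 − 1.8732 = 0.09 °C.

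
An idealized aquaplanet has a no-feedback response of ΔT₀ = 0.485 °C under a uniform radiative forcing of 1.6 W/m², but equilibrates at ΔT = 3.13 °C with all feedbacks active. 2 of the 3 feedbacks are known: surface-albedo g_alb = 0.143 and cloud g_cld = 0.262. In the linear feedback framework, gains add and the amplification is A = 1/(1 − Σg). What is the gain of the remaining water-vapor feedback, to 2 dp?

Amplification A = ΔT/ΔT₀ = 3.13/0.485 = 6.454.
Total gain g = 1 − 1/A = 1 − 1/6.454 = 0.8451.
Known gains sum to 0.143 + 0.262 = 0.405.
g_wv = 0.8451 − 0.405 = 0.44.

0.44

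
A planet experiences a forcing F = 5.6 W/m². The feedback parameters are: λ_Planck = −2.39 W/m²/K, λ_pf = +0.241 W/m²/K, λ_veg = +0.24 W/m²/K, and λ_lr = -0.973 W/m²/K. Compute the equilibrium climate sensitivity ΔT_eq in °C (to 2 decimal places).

Net feedback parameter λ = (−2.39) + (+0.241) + (+0.24) + (-0.973) = -2.882 W/m²/K.
ΔT = −F/λ = −5.6/(-2.882) = 1.94 °C.

1.94 °C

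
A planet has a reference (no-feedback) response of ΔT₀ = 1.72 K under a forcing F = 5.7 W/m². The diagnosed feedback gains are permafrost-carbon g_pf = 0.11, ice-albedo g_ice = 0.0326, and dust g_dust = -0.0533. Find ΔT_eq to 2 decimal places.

Total gain g = 0.11 + 0.0326 − 0.0533 = 0.0893.
Amplification A = 1/(1 − 0.0893) = 1.098.
ΔT = 1.72 × 1.098 = 1.89 K.

1.89 K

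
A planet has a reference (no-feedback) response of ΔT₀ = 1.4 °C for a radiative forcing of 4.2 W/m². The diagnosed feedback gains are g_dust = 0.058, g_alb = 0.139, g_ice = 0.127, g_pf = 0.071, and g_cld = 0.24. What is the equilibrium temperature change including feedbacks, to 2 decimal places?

Total gain g = 0.058 + 0.139 + 0.127 + 0.071 + 0.24 = 0.635.
Amplification A = 1/(1 − 0.635) = 2.74.
ΔT = 1.4 × 2.74 = 3.84 °C.

3.84 °C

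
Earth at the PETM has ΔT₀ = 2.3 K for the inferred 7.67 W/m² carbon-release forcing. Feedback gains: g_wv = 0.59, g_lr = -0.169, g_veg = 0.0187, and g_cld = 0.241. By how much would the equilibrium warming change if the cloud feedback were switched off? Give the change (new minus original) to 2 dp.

Original: g = 0.6807, ΔT = 2.3/(1−0.6807) = 7.2033 K.
Without cloud: g' = 0.4397, ΔT' = 2.3/(1−0.4397) = 4.1049 K.
Change = 4.1049 − 7.2033 = -3.10 K.

-3.10 K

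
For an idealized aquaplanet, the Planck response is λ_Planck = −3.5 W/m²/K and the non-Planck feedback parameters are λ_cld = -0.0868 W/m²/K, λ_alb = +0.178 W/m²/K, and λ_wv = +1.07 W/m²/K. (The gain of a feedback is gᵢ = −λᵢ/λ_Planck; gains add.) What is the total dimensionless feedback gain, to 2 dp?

Convert to gains: g_cld = -0.0868/3.5 = -0.0248; g_alb = 0.178/3.5 = 0.05086; g_wv = 1.07/3.5 = 0.3057.
Total gain g = 0.33176.

0.33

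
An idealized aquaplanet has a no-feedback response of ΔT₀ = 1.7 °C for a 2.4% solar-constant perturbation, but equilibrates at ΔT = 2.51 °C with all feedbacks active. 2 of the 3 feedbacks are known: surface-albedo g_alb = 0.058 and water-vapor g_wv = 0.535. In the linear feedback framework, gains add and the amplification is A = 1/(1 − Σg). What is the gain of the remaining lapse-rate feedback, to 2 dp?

Amplification A = ΔT/ΔT₀ = 2.51/1.7 = 1.476.
Total gain g = 1 − 1/A = 1 − 1/1.476 = 0.3225.
Known gains sum to 0.058 + 0.535 = 0.593.
g_lr = 0.3225 − 0.593 = -0.27.

-0.27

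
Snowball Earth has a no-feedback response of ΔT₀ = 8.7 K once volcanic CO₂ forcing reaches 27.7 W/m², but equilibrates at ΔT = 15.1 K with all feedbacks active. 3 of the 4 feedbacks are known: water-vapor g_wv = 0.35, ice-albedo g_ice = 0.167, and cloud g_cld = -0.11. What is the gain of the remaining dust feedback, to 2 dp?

0.02

Amplification A = ΔT/ΔT₀ = 15.1/8.7 = 1.736.
Total gain g = 1 − 1/A = 1 − 1/1.736 = 0.424.
Known gains sum to 0.35 + 0.167 − 0.11 = 0.407.
g_dust = 0.424 − 0.407 = 0.02.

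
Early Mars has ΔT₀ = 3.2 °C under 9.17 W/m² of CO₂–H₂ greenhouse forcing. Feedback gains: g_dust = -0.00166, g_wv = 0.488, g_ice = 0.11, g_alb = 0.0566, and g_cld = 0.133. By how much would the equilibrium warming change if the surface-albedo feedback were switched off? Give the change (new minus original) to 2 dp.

-3.13 °C

Original: g = 0.78594, ΔT = 3.2/(1−0.78594) = 14.9491 °C.
Without surface-albedo: g' = 0.72934, ΔT' = 3.2/(1−0.72934) = 11.8230 °C.
Change = 11.8230 − 14.9491 = -3.13 °C.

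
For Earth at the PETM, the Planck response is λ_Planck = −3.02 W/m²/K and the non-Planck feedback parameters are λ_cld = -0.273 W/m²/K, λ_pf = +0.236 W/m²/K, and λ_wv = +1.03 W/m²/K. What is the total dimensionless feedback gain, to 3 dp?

0.329

Convert to gains: g_cld = -0.273/3.02 = -0.0904; g_pf = 0.236/3.02 = 0.07815; g_wv = 1.03/3.02 = 0.3411.
Total gain g = 0.32885.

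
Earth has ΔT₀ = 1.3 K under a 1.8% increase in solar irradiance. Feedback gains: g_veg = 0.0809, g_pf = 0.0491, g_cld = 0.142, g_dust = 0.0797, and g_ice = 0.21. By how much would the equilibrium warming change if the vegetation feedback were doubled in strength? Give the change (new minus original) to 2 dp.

Original: g = 0.5617, ΔT = 1.3/(1−0.5617) = 2.9660 K.
With doubled vegetation: g' = 0.6426, ΔT' = 1.3/(1−0.6426) = 3.6374 K.
Change = 3.6374 − 2.9660 = 0.67 K.

0.67 K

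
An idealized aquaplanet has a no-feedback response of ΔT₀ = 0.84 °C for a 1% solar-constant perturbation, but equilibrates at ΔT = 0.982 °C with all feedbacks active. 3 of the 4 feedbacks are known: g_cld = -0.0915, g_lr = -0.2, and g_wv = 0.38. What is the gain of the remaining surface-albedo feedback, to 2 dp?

Amplification A = ΔT/ΔT₀ = 0.982/0.84 = 1.169.
Total gain g = 1 − 1/A = 1 − 1/1.169 = 0.1446.
Known gains sum to -0.0915 − 0.2 + 0.38 = 0.0885.
g_alb = 0.1446 − 0.0885 = 0.06.

0.06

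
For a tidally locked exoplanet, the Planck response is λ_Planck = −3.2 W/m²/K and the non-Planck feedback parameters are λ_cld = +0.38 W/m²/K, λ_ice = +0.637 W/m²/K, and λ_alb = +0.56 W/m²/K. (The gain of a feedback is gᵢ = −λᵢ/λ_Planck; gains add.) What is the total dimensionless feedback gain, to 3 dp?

0.493

Convert to gains: g_cld = 0.38/3.2 = 0.1187; g_ice = 0.637/3.2 = 0.1991; g_alb = 0.56/3.2 = 0.175.
Total gain g = 0.4928.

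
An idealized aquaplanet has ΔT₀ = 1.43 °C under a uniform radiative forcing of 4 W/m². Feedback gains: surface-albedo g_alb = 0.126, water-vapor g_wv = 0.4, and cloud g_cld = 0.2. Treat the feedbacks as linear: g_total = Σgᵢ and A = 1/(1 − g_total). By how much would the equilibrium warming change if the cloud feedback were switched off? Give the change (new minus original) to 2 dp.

-2.20 °C

Original: g = 0.726, ΔT = 1.43/(1−0.726) = 5.2190 °C.
Without cloud: g' = 0.526, ΔT' = 1.43/(1−0.526) = 3.0169 °C.
Change = 3.0169 − 5.2190 = -2.20 °C.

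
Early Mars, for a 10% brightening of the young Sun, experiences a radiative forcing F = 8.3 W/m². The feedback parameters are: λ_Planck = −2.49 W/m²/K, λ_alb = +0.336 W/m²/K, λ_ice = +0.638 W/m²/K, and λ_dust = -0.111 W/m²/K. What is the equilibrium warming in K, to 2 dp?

Net feedback parameter λ = (−2.49) + (+0.336) + (+0.638) + (-0.111) = -1.627 W/m²/K.
ΔT = −F/λ = −8.3/(-1.627) = 5.10 K.

5.10 K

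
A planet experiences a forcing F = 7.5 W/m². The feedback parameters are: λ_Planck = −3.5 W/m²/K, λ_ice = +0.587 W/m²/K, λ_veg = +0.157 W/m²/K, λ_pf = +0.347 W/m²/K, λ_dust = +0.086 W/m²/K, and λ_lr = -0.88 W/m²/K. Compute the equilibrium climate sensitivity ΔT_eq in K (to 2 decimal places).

2.34 K

Net feedback parameter λ = (−3.5) + (+0.587) + (+0.157) + (+0.347) + (+0.086) + (-0.88) = -3.203 W/m²/K.
ΔT = −F/λ = −7.5/(-3.203) = 2.34 K.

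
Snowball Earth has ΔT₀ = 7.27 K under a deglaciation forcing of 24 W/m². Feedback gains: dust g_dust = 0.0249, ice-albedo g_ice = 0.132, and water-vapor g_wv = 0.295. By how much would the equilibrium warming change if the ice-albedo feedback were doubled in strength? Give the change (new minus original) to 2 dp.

Original: g = 0.4519, ΔT = 7.27/(1−0.4519) = 13.2640 K.
With doubled ice-albedo: g' = 0.5839, ΔT' = 7.27/(1−0.5839) = 17.4718 K.
Change = 17.4718 − 13.2640 = 4.21 K.

4.21 K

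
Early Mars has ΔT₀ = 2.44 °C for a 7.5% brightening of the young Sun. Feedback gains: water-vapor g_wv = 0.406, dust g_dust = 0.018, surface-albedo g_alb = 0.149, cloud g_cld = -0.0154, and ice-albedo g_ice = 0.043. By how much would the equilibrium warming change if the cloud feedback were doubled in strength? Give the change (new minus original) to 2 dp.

-0.23 °C

Original: g = 0.6006, ΔT = 2.44/(1−0.6006) = 6.1092 °C.
With doubled cloud: g' = 0.5852, ΔT' = 2.44/(1−0.5852) = 5.8824 °C.
Change = 5.8824 − 6.1092 = -0.23 °C.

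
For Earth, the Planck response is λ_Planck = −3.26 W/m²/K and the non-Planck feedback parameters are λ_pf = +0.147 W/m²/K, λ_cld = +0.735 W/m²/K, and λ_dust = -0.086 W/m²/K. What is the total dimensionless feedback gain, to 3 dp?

0.244

Convert to gains: g_pf = 0.147/3.26 = 0.04509; g_cld = 0.735/3.26 = 0.2255; g_dust = -0.086/3.26 = -0.02638.
Total gain g = 0.24421.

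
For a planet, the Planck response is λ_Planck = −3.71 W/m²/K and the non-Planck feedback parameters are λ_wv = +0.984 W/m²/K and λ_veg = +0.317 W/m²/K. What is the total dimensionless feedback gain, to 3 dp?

Convert to gains: g_wv = 0.984/3.71 = 0.2652; g_veg = 0.317/3.71 = 0.08544.
Total gain g = 0.35064.

0.351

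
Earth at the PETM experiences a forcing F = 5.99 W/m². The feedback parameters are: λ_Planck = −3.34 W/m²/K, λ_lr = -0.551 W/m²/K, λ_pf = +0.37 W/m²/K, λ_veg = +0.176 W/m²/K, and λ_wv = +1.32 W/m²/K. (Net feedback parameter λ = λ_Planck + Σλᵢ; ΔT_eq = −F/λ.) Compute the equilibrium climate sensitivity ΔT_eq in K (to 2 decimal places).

Net feedback parameter λ = (−3.34) + (-0.551) + (+0.37) + (+0.176) + (+1.32) = -2.025 W/m²/K.
ΔT = −F/λ = −5.99/(-2.025) = 2.96 K.

2.96 K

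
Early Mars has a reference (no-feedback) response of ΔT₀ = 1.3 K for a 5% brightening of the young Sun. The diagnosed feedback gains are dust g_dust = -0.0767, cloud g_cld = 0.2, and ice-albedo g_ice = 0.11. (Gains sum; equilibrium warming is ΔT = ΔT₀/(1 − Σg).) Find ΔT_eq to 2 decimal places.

1.70 K

Total gain g = -0.0767 + 0.2 + 0.11 = 0.2333.
Amplification A = 1/(1 − 0.2333) = 1.304.
ΔT = 1.3 × 1.304 = 1.70 K.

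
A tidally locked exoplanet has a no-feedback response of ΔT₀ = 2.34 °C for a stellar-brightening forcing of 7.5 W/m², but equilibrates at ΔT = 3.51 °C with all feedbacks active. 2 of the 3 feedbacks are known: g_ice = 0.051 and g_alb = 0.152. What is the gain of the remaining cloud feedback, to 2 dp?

0.13

Amplification A = ΔT/ΔT₀ = 3.51/2.34 = 1.5.
Total gain g = 1 − 1/A = 1 − 1/1.5 = 0.3333.
Known gains sum to 0.051 + 0.152 = 0.203.
g_cld = 0.3333 − 0.203 = 0.13.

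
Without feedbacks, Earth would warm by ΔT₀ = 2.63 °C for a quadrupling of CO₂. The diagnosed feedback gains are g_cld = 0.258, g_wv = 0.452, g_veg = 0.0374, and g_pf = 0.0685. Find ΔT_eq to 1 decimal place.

14.3 °C

Total gain g = 0.258 + 0.452 + 0.0374 + 0.0685 = 0.8159.
Amplification A = 1/(1 − 0.8159) = 5.432.
ΔT = 2.63 × 5.432 = 14.3 °C.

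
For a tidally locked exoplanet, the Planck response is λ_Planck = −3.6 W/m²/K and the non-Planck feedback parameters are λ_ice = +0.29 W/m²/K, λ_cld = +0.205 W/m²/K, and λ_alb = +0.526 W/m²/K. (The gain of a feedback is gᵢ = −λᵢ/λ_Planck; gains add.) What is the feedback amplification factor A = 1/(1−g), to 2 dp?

1.40

Convert to gains: g_ice = 0.29/3.6 = 0.08056; g_cld = 0.205/3.6 = 0.05694; g_alb = 0.526/3.6 = 0.1461.
Total gain g = 0.2836.
A = 1/(1 − 0.2836) = 1.40.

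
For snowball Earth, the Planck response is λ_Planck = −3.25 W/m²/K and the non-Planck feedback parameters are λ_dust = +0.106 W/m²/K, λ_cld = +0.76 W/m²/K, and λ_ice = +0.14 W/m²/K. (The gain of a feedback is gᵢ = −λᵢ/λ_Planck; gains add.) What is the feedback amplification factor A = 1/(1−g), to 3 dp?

1.448

Convert to gains: g_dust = 0.106/3.25 = 0.03262; g_cld = 0.76/3.25 = 0.2338; g_ice = 0.14/3.25 = 0.04308.
Total gain g = 0.3095.
A = 1/(1 − 0.3095) = 1.448.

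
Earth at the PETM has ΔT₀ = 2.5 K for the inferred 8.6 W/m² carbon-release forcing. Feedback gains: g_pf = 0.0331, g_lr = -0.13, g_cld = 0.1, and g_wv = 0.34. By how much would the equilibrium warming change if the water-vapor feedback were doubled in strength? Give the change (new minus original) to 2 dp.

4.08 K

Original: g = 0.3431, ΔT = 2.5/(1−0.3431) = 3.8058 K.
With doubled water-vapor: g' = 0.6831, ΔT' = 2.5/(1−0.6831) = 7.8889 K.
Change = 7.8889 − 3.8058 = 4.08 K.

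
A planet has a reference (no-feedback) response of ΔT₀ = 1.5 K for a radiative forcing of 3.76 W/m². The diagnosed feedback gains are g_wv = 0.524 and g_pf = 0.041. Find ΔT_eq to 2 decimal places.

Total gain g = 0.524 + 0.041 = 0.565.
Amplification A = 1/(1 − 0.565) = 2.299.
ΔT = 1.5 × 2.299 = 3.45 K.

3.45 K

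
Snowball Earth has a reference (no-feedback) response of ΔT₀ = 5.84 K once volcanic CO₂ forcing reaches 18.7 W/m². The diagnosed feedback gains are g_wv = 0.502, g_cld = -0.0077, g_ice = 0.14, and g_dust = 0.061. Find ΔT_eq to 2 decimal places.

Total gain g = 0.502 − 0.0077 + 0.14 + 0.061 = 0.6953.
Amplification A = 1/(1 − 0.6953) = 3.282.
ΔT = 5.84 × 3.282 = 19.17 K.

19.17 K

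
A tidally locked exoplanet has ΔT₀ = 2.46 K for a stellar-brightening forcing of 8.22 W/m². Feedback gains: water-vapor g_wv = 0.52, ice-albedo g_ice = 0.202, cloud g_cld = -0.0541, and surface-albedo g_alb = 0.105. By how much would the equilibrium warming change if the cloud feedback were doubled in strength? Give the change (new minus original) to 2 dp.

-2.08 K

Original: g = 0.7729, ΔT = 2.46/(1−0.7729) = 10.8322 K.
With doubled cloud: g' = 0.7188, ΔT' = 2.46/(1−0.7188) = 8.7482 K.
Change = 8.7482 − 10.8322 = -2.08 K.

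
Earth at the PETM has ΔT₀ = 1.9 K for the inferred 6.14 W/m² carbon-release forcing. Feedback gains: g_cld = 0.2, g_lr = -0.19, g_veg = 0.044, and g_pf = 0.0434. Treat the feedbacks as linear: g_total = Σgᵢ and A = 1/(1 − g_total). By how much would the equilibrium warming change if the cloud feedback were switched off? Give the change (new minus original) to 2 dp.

Original: g = 0.0974, ΔT = 1.9/(1−0.0974) = 2.1050 K.
Without cloud: g' = -0.1026, ΔT' = 1.9/(1+0.1026) = 1.7232 K.
Change = 1.7232 − 2.1050 = -0.38 K.

-0.38 K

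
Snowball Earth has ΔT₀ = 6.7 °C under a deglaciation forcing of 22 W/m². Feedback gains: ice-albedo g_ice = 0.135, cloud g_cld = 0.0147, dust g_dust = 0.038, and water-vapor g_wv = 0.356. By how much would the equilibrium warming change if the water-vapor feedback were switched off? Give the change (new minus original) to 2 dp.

-6.44 °C

Original: g = 0.5437, ΔT = 6.7/(1−0.5437) = 14.6833 °C.
Without water-vapor: g' = 0.1877, ΔT' = 6.7/(1−0.1877) = 8.2482 °C.
Change = 8.2482 − 14.6833 = -6.44 °C.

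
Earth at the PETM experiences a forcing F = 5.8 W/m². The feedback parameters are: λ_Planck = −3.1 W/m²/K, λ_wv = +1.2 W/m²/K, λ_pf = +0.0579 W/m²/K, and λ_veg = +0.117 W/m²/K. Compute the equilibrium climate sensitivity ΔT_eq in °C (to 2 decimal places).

3.36 °C

Net feedback parameter λ = (−3.1) + (+1.2) + (+0.0579) + (+0.117) = -1.7251 W/m²/K.
ΔT = −F/λ = −5.8/(-1.7251) = 3.36 °C.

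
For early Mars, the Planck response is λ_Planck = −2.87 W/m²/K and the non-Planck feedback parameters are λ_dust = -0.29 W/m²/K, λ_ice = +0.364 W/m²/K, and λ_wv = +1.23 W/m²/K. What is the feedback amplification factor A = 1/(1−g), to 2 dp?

1.83

Convert to gains: g_dust = -0.29/2.87 = -0.101; g_ice = 0.364/2.87 = 0.1268; g_wv = 1.23/2.87 = 0.4286.
Total gain g = 0.4544.
A = 1/(1 − 0.4544) = 1.83.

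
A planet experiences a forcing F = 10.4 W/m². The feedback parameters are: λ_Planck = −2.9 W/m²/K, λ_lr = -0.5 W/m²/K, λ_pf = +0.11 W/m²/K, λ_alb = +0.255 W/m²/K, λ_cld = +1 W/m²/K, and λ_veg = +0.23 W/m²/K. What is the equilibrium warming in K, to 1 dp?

Net feedback parameter λ = (−2.9) + (-0.5) + (+0.11) + (+0.255) + (+1) + (+0.23) = -1.805 W/m²/K.
ΔT = −F/λ = −10.4/(-1.805) = 5.8 K.

5.8 K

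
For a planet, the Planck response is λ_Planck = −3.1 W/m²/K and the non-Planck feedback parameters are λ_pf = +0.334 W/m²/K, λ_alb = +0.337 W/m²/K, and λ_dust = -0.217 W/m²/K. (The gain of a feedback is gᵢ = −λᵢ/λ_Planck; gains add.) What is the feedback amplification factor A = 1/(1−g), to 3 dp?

Convert to gains: g_pf = 0.334/3.1 = 0.1077; g_alb = 0.337/3.1 = 0.1087; g_dust = -0.217/3.1 = -0.07.
Total gain g = 0.1464.
A = 1/(1 − 0.1464) = 1.172.

1.172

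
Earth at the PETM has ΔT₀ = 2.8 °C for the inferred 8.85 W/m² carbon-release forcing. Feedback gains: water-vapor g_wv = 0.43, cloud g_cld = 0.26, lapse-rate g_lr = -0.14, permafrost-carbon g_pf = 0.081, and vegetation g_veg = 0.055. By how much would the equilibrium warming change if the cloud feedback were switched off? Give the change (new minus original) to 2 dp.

-4.04 °C

Original: g = 0.686, ΔT = 2.8/(1−0.686) = 8.9172 °C.
Without cloud: g' = 0.426, ΔT' = 2.8/(1−0.426) = 4.8780 °C.
Change = 4.8780 − 8.9172 = -4.04 °C.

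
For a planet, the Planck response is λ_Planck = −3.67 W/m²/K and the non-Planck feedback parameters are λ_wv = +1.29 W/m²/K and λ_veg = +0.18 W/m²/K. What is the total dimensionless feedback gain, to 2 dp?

Convert to gains: g_wv = 1.29/3.67 = 0.3515; g_veg = 0.18/3.67 = 0.04905.
Total gain g = 0.40055.

0.40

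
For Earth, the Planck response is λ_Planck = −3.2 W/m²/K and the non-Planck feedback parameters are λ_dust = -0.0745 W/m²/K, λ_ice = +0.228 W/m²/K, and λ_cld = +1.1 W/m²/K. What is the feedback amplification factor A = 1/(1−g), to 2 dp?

1.64

Convert to gains: g_dust = -0.0745/3.2 = -0.02328; g_ice = 0.228/3.2 = 0.07125; g_cld = 1.1/3.2 = 0.3438.
Total gain g = 0.39177.
A = 1/(1 − 0.39177) = 1.64.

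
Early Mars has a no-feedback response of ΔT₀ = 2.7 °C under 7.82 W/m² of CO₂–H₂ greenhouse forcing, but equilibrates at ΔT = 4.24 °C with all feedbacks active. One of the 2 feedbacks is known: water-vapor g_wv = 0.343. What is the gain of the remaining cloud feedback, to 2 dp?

0.02

Amplification A = ΔT/ΔT₀ = 4.24/2.7 = 1.57.
Total gain g = 1 − 1/A = 1 − 1/1.57 = 0.3631.
The known gain is 0.343.
g_cld = 0.3631 − 0.343 = 0.02.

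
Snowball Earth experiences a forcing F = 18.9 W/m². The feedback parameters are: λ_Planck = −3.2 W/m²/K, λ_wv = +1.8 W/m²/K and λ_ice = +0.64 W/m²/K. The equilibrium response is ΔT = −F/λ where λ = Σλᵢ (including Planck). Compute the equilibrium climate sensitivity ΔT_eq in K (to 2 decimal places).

24.87 K

Net feedback parameter λ = (−3.2) + (+1.8) + (+0.64) = -0.76 W/m²/K.
ΔT = −F/λ = −18.9/(-0.76) = 24.87 K.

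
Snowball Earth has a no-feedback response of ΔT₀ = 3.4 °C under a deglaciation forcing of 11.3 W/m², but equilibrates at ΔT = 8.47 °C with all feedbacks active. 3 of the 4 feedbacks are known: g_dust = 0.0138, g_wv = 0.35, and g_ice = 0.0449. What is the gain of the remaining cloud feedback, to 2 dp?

Amplification A = ΔT/ΔT₀ = 8.47/3.4 = 2.491.
Total gain g = 1 − 1/A = 1 − 1/2.491 = 0.5986.
Known gains sum to 0.0138 + 0.35 + 0.0449 = 0.4087.
g_cld = 0.5986 − 0.4087 = 0.19.

0.19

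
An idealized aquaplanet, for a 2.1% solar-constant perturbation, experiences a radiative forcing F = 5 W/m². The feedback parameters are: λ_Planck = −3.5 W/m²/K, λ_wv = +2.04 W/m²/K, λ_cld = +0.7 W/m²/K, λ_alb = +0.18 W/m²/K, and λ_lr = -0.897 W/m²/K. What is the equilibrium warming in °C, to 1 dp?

3.4 °C

Net feedback parameter λ = (−3.5) + (+2.04) + (+0.7) + (+0.18) + (-0.897) = -1.477 W/m²/K.
ΔT = −F/λ = −5/(-1.477) = 3.4 °C.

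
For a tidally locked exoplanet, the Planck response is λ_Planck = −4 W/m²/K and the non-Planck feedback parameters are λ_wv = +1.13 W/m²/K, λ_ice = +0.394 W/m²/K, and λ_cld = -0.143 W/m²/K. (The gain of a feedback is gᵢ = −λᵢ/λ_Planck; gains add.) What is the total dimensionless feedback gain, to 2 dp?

Convert to gains: g_wv = 1.13/4 = 0.2825; g_ice = 0.394/4 = 0.0985; g_cld = -0.143/4 = -0.03575.
Total gain g = 0.34525.

0.35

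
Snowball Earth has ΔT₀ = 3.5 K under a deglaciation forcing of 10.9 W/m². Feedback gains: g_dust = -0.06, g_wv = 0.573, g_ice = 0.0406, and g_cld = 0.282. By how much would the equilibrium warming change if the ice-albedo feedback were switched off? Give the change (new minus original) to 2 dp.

Original: g = 0.8356, ΔT = 3.5/(1−0.8356) = 21.2895 K.
Without ice-albedo: g' = 0.795, ΔT' = 3.5/(1−0.795) = 17.0732 K.
Change = 17.0732 − 21.2895 = -4.22 K.

-4.22 K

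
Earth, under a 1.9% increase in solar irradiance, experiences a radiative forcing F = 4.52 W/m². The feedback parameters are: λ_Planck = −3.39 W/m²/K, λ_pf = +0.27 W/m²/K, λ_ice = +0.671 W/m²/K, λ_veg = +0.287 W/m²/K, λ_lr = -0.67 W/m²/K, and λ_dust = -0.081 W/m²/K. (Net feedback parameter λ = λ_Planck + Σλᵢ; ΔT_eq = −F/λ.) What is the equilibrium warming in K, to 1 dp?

1.6 K

Net feedback parameter λ = (−3.39) + (+0.27) + (+0.671) + (+0.287) + (-0.67) + (-0.081) = -2.913 W/m²/K.
ΔT = −F/λ = −4.52/(-2.913) = 1.6 K.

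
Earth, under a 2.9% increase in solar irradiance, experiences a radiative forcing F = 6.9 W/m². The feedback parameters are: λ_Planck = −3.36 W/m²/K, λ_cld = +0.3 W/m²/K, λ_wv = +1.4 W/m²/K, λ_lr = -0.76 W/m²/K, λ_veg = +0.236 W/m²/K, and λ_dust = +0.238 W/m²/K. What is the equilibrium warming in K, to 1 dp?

Net feedback parameter λ = (−3.36) + (+0.3) + (+1.4) + (-0.76) + (+0.236) + (+0.238) = -1.946 W/m²/K.
ΔT = −F/λ = −6.9/(-1.946) = 3.5 K.

3.5 K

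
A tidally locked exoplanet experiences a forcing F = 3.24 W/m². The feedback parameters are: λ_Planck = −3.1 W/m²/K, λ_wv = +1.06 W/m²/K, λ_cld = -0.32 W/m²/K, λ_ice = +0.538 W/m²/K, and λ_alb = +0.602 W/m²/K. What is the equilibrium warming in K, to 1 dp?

Net feedback parameter λ = (−3.1) + (+1.06) + (-0.32) + (+0.538) + (+0.602) = -1.22 W/m²/K.
ΔT = −F/λ = −3.24/(-1.22) = 2.7 K.

2.7 K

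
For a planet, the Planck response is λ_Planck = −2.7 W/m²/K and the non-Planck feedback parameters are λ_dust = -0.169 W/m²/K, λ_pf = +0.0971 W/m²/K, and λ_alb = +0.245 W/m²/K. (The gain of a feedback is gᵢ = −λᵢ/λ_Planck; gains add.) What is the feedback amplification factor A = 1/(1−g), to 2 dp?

Convert to gains: g_dust = -0.169/2.7 = -0.06259; g_pf = 0.0971/2.7 = 0.03596; g_alb = 0.245/2.7 = 0.09074.
Total gain g = 0.06411.
A = 1/(1 − 0.06411) = 1.07.

1.07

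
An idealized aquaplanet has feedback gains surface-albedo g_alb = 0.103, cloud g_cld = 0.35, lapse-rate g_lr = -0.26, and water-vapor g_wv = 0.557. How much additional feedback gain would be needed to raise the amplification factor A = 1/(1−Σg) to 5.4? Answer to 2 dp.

0.06

Current total gain = 0.75.
Target gain for A = 5.4: g* = 1 − 1/5.4 = 0.8148.
Additional gain needed = 0.8148 − 0.75 = 0.06.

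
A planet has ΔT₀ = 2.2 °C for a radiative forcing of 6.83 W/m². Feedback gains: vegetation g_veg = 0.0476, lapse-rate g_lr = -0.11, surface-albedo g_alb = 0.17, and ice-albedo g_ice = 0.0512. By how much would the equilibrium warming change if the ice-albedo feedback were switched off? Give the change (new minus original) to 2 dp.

Original: g = 0.1588, ΔT = 2.2/(1−0.1588) = 2.6153 °C.
Without ice-albedo: g' = 0.1076, ΔT' = 2.2/(1−0.1076) = 2.4653 °C.
Change = 2.4653 − 2.6153 = -0.15 °C.

-0.15 °C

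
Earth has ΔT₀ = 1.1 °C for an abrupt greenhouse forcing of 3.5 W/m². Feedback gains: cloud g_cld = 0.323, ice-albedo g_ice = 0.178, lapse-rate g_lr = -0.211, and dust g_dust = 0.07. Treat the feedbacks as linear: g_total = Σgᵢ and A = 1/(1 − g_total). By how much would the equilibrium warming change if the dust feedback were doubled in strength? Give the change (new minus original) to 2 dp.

0.21 °C

Original: g = 0.36, ΔT = 1.1/(1−0.36) = 1.7188 °C.
With doubled dust: g' = 0.43, ΔT' = 1.1/(1−0.43) = 1.9298 °C.
Change = 1.9298 − 1.7188 = 0.21 °C.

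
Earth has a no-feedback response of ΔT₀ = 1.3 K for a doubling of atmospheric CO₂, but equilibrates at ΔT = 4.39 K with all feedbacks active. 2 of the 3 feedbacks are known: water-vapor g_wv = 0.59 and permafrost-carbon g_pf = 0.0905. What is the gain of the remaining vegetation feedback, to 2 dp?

Amplification A = ΔT/ΔT₀ = 4.39/1.3 = 3.377.
Total gain g = 1 − 1/A = 1 − 1/3.377 = 0.7039.
Known gains sum to 0.59 + 0.0905 = 0.6805.
g_veg = 0.7039 − 0.6805 = 0.02.

0.02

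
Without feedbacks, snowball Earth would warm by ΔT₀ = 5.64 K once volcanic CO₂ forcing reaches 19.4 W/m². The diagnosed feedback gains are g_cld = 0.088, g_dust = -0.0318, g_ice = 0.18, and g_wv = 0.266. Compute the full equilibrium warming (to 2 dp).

11.33 K

Total gain g = 0.088 − 0.0318 + 0.18 + 0.266 = 0.5022.
Amplification A = 1/(1 − 0.5022) = 2.009.
ΔT = 5.64 × 2.009 = 11.33 K.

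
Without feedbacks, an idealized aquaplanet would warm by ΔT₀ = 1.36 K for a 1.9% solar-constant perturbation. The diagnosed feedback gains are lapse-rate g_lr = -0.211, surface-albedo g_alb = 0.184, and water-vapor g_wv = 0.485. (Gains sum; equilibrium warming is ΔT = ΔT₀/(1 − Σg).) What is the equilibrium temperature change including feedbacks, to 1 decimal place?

2.5 K

Total gain g = -0.211 + 0.184 + 0.485 = 0.458.
Amplification A = 1/(1 − 0.458) = 1.845.
ΔT = 1.36 × 1.845 = 2.5 K.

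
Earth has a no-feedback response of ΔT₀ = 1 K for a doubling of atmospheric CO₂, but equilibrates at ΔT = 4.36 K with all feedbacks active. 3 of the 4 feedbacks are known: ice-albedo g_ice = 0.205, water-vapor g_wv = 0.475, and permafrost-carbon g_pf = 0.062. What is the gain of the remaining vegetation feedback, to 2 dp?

0.03

Amplification A = ΔT/ΔT₀ = 4.36/1 = 4.36.
Total gain g = 1 − 1/A = 1 − 1/4.36 = 0.7706.
Known gains sum to 0.205 + 0.475 + 0.062 = 0.742.
g_veg = 0.7706 − 0.742 = 0.03.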